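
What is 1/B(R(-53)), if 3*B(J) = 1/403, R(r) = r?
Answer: 1209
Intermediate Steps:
B(J) = 1/1209 (B(J) = (⅓)/403 = (⅓)*(1/403) = 1/1209)
1/B(R(-53)) = 1/(1/1209) = 1209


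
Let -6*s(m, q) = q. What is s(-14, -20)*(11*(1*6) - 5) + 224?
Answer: 1282/3 ≈ 427.33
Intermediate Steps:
s(m, q) = -q/6
s(-14, -20)*(11*(1*6) - 5) + 224 = (-⅙*(-20))*(11*(1*6) - 5) + 224 = 10*(11*6 - 5)/3 + 224 = 10*(66 - 5)/3 + 224 = (10/3)*61 + 224 = 610/3 + 224 = 1282/3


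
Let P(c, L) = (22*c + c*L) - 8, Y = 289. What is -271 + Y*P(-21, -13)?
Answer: -57204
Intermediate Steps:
P(c, L) = -8 + 22*c + L*c (P(c, L) = (22*c + L*c) - 8 = -8 + 22*c + L*c)
-271 + Y*P(-21, -13) = -271 + 289*(-8 + 22*(-21) - 13*(-21)) = -271 + 289*(-8 - 462 + 273) = -271 + 289*(-197) = -271 - 56933 = -57204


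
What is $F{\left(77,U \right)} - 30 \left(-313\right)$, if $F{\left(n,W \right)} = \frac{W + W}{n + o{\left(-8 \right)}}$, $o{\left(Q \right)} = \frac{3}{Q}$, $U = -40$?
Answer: $\frac{5755430}{613} \approx 9389.0$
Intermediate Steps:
$F{\left(n,W \right)} = \frac{2 W}{- \frac{3}{8} + n}$ ($F{\left(n,W \right)} = \frac{W + W}{n + \frac{3}{-8}} = \frac{2 W}{n + 3 \left(- \frac{1}{8}\right)} = \frac{2 W}{n - \frac{3}{8}} = \frac{2 W}{- \frac{3}{8} + n}$)
$F{\left(77,U \right)} - 30 \left(-313\right) = 16 \left(-40\right) \frac{1}{-3 + 8 \cdot 77} - 30 \left(-313\right) = 16 \left(-40\right) \frac{1}{-3 + 616} - -9390 = 16 \left(-40\right) \frac{1}{613} + 9390 = - \frac{640}{613} + 9390 = \frac{5755430}{613}$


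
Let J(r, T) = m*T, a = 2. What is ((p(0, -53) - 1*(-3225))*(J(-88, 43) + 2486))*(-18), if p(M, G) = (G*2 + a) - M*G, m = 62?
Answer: -289429056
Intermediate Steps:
J(r, T) = 62*T
p(M, G) = 2 + 2*G - G*M (p(M, G) = (G*2 + 2) - M*G = (2*G + 2) - G*M = (2 + 2*G) - G*M = 2 + 2*G - G*M)
((p(0, -53) - 1*(-3225))*(J(-88, 43) + 2486))*(-18) = (((2 + 2*(-53) - 1*(-53)*0) - 1*(-3225))*(62*43 + 2486))*(-18) = (((2 - 106 + 0) + 3225)*(2666 + 2486))*(-18) = ((-104 + 3225)*5152)*(-18) = (3121*5152)*(-18) = 16079392*(-18) = -289429056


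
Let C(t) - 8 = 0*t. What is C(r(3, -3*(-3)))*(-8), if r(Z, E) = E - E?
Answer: -64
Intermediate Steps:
r(Z, E) = 0
C(t) = 8 (C(t) = 8 + 0*t = 8 + 0 = 8)
C(r(3, -3*(-3)))*(-8) = 8*(-8) = -64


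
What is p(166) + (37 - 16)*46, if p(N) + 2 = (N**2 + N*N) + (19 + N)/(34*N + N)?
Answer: 65160349/1162 ≈ 56076.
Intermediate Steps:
p(N) = -2 + 2*N**2 + (19 + N)/(35*N) (p(N) = -2 + ((N**2 + N*N) + (19 + N)/(34*N + N)) = -2 + ((N**2 + N**2) + (19 + N)/((35*N))) = -2 + (2*N**2 + (19 + N)*(1/(35*N))) = -2 + (2*N**2 + (19 + N)/(35*N)) = -2 + 2*N**2 + (19 + N)/(35*N))
p(166) + (37 - 16)*46 = (1/35)*(19 + 166*(-69 + 70*166**2))/166 + (37 - 16)*46 = (1/35)*(1/166)*(19 + 166*(-69 + 70*27556)) + 21*46 = (1/35)*(1/166)*(19 + 166*(-69 + 1928920)) + 966 = (1/35)*(1/166)*(19 + 166*1928851) + 966 = (1/35)*(1/166)*(19 + 320189266) + 966 = (1/35)*(1/166)*320189285 + 966 = 64037857/1162 + 966 = 65160349/1162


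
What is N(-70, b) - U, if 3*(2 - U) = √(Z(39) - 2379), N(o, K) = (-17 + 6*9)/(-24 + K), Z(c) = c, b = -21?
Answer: -127/45 + 2*I*√65 ≈ -2.8222 + 16.125*I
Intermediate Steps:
N(o, K) = 37/(-24 + K) (N(o, K) = (-17 + 54)/(-24 + K) = 37/(-24 + K))
U = 2 - 2*I*√65 (U = 2 - √(39 - 2379)/3 = 2 - 2*I*√65 ≈ 2.0 - 16.125*I)
N(-70, b) - U = 37/(-24 - 21) - (2 - 2*I*√65) = 37/(-45) + (-2 + 2*I*√65) = 37*(-1/45) + (-2 + 2*I*√65) = -37/45 + (-2 + 2*I*√65) = -127/45 + 2*I*√65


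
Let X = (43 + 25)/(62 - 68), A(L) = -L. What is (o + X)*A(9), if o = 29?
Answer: -159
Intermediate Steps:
X = -34/3 (X = 68/(-6) = 68*(-⅙) = -34/3 ≈ -11.333)
(o + X)*A(9) = (29 - 34/3)*(-1*9) = (53/3)*(-9) = -159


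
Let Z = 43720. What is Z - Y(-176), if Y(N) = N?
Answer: 43896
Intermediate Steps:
Z - Y(-176) = 43720 - 1*(-176) = 43720 + 176 = 43896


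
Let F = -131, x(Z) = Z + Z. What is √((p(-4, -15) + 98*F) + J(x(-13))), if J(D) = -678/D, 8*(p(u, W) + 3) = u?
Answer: I*√8663226/26 ≈ 113.21*I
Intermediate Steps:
x(Z) = 2*Z
p(u, W) = -3 + u/8
√((p(-4, -15) + 98*F) + J(x(-13))) = √(((-3 + (⅛)*(-4)) + 98*(-131)) - 678/(2*(-13))) = √(((-3 - ½) - 12838) - 678/(-26)) = √((-7/2 - 12838) - 678*(-1/26)) = √(-25683/2 + 339/13) = √(-333201/26) = I*√8663226/26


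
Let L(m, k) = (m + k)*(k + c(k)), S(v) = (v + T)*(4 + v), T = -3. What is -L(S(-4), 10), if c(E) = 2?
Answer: -120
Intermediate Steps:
S(v) = (-3 + v)*(4 + v) (S(v) = (v - 3)*(4 + v) = (-3 + v)*(4 + v))
L(m, k) = (2 + k)*(k + m) (L(m, k) = (m + k)*(k + 2) = (k + m)*(2 + k) = (2 + k)*(k + m))
-L(S(-4), 10) = -(10² + 2*10 + 2*(-12 - 4 + (-4)²) + 10*(-12 - 4 + (-4)²)) = -(100 + 20 + 2*(-12 - 4 + 16) + 10*(-12 - 4 + 16)) = -(100 + 20 + 2*0 + 10*0) = -(100 + 20 + 0 + 0) = -1*120 = -120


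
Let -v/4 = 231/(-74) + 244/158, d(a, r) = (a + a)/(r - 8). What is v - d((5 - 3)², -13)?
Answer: 410666/61383 ≈ 6.6902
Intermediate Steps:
d(a, r) = 2*a/(-8 + r) (d(a, r) = (2*a)/(-8 + r) = 2*a/(-8 + r))
v = 18442/2923 (v = -4*(231/(-74) + 244/158) = -4*(231*(-1/74) + 244*(1/158)) = -4*(-231/74 + 122/79) = -4*(-9221/5846) = 18442/2923 ≈ 6.3093)
v - d((5 - 3)², -13) = 18442/2923 - 2*(5 - 3)²/(-8 - 13) = 18442/2923 - 2*2²/(-21) = 18442/2923 - 2*4*(-1)/21 = 18442/2923 - 1*(-8/21) = 18442/2923 + 8/21 = 410666/61383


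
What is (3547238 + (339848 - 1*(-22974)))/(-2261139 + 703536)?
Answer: -3910060/1557603 ≈ -2.5103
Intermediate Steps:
(3547238 + (339848 - 1*(-22974)))/(-2261139 + 703536) = (3547238 + (339848 + 22974))/(-1557603) = (3547238 + 362822)*(-1/1557603) = 3910060*(-1/1557603) = -3910060/1557603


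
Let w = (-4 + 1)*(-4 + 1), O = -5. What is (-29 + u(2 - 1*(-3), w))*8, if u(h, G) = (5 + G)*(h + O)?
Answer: -232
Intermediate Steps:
w = 9 (w = -3*(-3) = 9)
u(h, G) = (-5 + h)*(5 + G) (u(h, G) = (5 + G)*(h - 5) = (5 + G)*(-5 + h) = (-5 + h)*(5 + G))
(-29 + u(2 - 1*(-3), w))*8 = (-29 + (-25 - 5*9 + 5*(2 - 1*(-3)) + 9*(2 - 1*(-3))))*8 = (-29 + (-25 - 45 + 5*(2 + 3) + 9*(2 + 3)))*8 = (-29 + (-25 - 45 + 5*5 + 9*5))*8 = (-29 + (-25 - 45 + 25 + 45))*8 = (-29 + 0)*8 = -29*8 = -232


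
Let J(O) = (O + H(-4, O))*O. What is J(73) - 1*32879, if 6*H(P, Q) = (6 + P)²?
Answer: -82504/3 ≈ -27501.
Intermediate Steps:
H(P, Q) = (6 + P)²/6
J(O) = O*(⅔ + O) (J(O) = (O + (6 - 4)²/6)*O = (O + (⅙)*2²)*O = (O + (⅙)*4)*O = (O + ⅔)*O = (⅔ + O)*O = O*(⅔ + O))
J(73) - 1*32879 = (⅓)*73*(2 + 3*73) - 1*32879 = (⅓)*73*(2 + 219) - 32879 = (⅓)*73*221 - 32879 = 16133/3 - 32879 = -82504/3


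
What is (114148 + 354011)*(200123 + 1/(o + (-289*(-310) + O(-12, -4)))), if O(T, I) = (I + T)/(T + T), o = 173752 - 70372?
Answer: 54237908415154461/578912 ≈ 9.3689e+10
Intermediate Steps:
o = 103380
O(T, I) = (I + T)/(2*T) (O(T, I) = (I + T)/((2*T)) = (I + T)*(1/(2*T)) = (I + T)/(2*T))
(114148 + 354011)*(200123 + 1/(o + (-289*(-310) + O(-12, -4)))) = (114148 + 354011)*(200123 + 1/(103380 + (-289*(-310) + (1/2)*(-4 - 12)/(-12)))) = 468159*(200123 + 1/(103380 + (89590 + (1/2)*(-1/12)*(-16)))) = 468159*(200123 + 1/(103380 + (89590 + 2/3))) = 468159*(200123 + 1/(103380 + 268772/3)) = 468159*(200123 + 1/(578912/3)) = 468159*(200123 + 3/578912) = 468159*(115853606179/578912) = 54237908415154461/578912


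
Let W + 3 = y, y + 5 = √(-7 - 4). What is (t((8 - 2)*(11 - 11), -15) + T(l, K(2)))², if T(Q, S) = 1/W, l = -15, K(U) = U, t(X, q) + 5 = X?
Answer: 2*(205*√11 + 703*I)/(16*√11 + 53*I) ≈ 26.076 + 0.45165*I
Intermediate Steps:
t(X, q) = -5 + X
y = -5 + I*√11 (y = -5 + √(-7 - 4) = -5 + √(-11) = -5 + I*√11 ≈ -5.0 + 3.3166*I)
W = -8 + I*√11 (W = -3 + (-5 + I*√11) = -8 + I*√11 ≈ -8.0 + 3.3166*I)
T(Q, S) = 1/(-8 + I*√11)
(t((8 - 2)*(11 - 11), -15) + T(l, K(2)))² = ((-5 + (8 - 2)*(11 - 11)) + (-8/75 - I*√11/75))² = ((-5 + 6*0) + (-8/75 - I*√11/75))² = ((-5 + 0) + (-8/75 - I*√11/75))² = (-5 + (-8/75 - I*√11/75))² = (-383/75 - I*√11/75)²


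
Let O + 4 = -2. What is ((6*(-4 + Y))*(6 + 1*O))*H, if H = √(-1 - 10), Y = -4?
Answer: 0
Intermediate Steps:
O = -6 (O = -4 - 2 = -6)
H = I*√11 (H = √(-11) = I*√11 ≈ 3.3166*I)
((6*(-4 + Y))*(6 + 1*O))*H = ((6*(-4 - 4))*(6 + 1*(-6)))*(I*√11) = ((6*(-8))*(6 - 6))*(I*√11) = (-48*0)*(I*√11) = 0*(I*√11) = 0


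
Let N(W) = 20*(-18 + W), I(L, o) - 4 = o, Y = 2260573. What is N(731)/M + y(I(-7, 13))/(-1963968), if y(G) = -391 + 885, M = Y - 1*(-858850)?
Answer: 13232594359/3063223475232 ≈ 0.0043198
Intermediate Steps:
I(L, o) = 4 + o
N(W) = -360 + 20*W
M = 3119423 (M = 2260573 - 1*(-858850) = 2260573 + 858850 = 3119423)
y(G) = 494
N(731)/M + y(I(-7, 13))/(-1963968) = (-360 + 20*731)/3119423 + 494/(-1963968) = (-360 + 14620)*(1/3119423) + 494*(-1/1963968) = 14260*(1/3119423) - 247/981984 = 14260/3119423 - 247/981984 = 13232594359/3063223475232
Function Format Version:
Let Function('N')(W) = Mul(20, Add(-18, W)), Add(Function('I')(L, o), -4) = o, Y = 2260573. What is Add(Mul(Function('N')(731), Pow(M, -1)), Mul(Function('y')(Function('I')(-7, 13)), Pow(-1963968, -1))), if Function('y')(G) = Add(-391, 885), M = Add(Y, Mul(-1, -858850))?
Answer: Rational(13232594359, 3063223475232) ≈ 0.0043198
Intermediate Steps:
Function('I')(L, o) = Add(4, o)
Function('N')(W) = Add(-360, Mul(20, W))
M = 3119423 (M = Add(2260573, Mul(-1, -858850)) = Add(2260573, 858850) = 3119423)
Function('y')(G) = 494
Add(Mul(Function('N')(731), Pow(M, -1)), Mul(Function('y')(Function('I')(-7, 13)), Pow(-1963968, -1))) = Add(Mul(Add(-360, Mul(20, 731)), Pow(3119423, -1)), Mul(494, Pow(-1963968, -1))) = Add(Mul(Add(-360, 14620), Rational(1, 3119423)), Mul(494, Rational(-1, 1963968))) = Add(Mul(14260, Rational(1, 3119423)), Rational(-247, 981984)) = Add(Rational(14260, 3119423), Rational(-247, 981984)) = Rational(13232594359, 3063223475232)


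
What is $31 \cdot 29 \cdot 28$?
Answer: $25172$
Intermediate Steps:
$31 \cdot 29 \cdot 28 = 899 \cdot 28 = 25172$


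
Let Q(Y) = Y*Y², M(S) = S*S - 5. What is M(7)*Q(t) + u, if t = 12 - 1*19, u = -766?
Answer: -15858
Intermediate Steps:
M(S) = -5 + S² (M(S) = S² - 5 = -5 + S²)
t = -7 (t = 12 - 19 = -7)
Q(Y) = Y³
M(7)*Q(t) + u = (-5 + 7²)*(-7)³ - 766 = (-5 + 49)*(-343) - 766 = 44*(-343) - 766 = -15092 - 766 = -15858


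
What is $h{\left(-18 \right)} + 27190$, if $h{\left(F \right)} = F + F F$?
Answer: $27496$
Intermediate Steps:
$h{\left(F \right)} = F + F^{2}$
$h{\left(-18 \right)} + 27190 = - 18 \left(1 - 18\right) + 27190 = \left(-18\right) \left(-17\right) + 27190 = 306 + 27190 = 27496$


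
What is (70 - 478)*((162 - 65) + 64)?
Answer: -65688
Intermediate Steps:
(70 - 478)*((162 - 65) + 64) = -408*(97 + 64) = -408*161 = -65688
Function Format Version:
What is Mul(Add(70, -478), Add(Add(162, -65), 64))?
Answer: -65688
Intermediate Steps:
Mul(Add(70, -478), Add(Add(162, -65), 64)) = Mul(-408, Add(97, 64)) = Mul(-408, 161) = -65688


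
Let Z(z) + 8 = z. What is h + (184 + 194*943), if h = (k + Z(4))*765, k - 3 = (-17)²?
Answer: 403446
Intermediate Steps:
Z(z) = -8 + z
k = 292 (k = 3 + (-17)² = 3 + 289 = 292)
h = 220320 (h = (292 + (-8 + 4))*765 = (292 - 4)*765 = 288*765 = 220320)
h + (184 + 194*943) = 220320 + (184 + 194*943) = 220320 + (184 + 182942) = 220320 + 183126 = 403446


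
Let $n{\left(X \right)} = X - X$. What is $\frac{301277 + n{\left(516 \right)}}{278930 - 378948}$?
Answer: $- \frac{301277}{100018} \approx -3.0122$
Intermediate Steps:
$n{\left(X \right)} = 0$
$\frac{301277 + n{\left(516 \right)}}{278930 - 378948} = \frac{301277 + 0}{278930 - 378948} = \frac{301277}{-100018} = 301277 \left(- \frac{1}{100018}\right) = - \frac{301277}{100018}$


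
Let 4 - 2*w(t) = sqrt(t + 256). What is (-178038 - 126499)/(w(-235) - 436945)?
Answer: 532261241564/763676740975 - 609074*sqrt(21)/763676740975 ≈ 0.69697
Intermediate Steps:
w(t) = 2 - sqrt(256 + t)/2 (w(t) = 2 - sqrt(t + 256)/2 = 2 - sqrt(256 + t)/2)
(-178038 - 126499)/(w(-235) - 436945) = (-178038 - 126499)/((2 - sqrt(256 - 235)/2) - 436945) = -304537/((2 - sqrt(21)/2) - 436945) = -304537/(-436943 - sqrt(21)/2)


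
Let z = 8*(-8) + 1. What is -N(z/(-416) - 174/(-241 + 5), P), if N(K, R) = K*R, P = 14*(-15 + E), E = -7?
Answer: 1679601/6136 ≈ 273.73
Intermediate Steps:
z = -63 (z = -64 + 1 = -63)
P = -308 (P = 14*(-15 - 7) = 14*(-22) = -308)
-N(z/(-416) - 174/(-241 + 5), P) = -(-63/(-416) - 174/(-241 + 5))*(-308) = -(-63*(-1/416) - 174/(-236))*(-308) = -(63/416 - 174*(-1/236))*(-308) = -(63/416 + 87/118)*(-308) = -21813*(-308)/24544 = -1*(-1679601/6136) = 1679601/6136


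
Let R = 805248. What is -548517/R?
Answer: -182839/268416 ≈ -0.68118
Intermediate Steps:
-548517/R = -548517/805248 = -548517*1/805248 = -182839/268416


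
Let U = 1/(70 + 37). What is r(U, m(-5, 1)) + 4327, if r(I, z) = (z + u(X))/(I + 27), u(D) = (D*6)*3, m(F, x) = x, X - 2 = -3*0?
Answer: 12508989/2890 ≈ 4328.4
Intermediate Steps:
X = 2 (X = 2 - 3*0 = 2 + 0 = 2)
U = 1/107 ≈ 0.0093458
u(D) = 18*D (u(D) = (6*D)*3 = 18*D)
r(I, z) = (36 + z)/(27 + I) (r(I, z) = (z + 18*2)/(I + 27) = (z + 36)/(27 + I) = (36 + z)/(27 + I))
r(U, m(-5, 1)) + 4327 = (36 + 1)/(27 + 1/107) + 4327 = 37/(2890/107) + 4327 = (107/2890)*37 + 4327 = 3959/2890 + 4327 = 12508989/2890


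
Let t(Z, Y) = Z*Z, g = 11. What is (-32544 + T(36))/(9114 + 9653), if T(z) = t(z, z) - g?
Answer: -31259/18767 ≈ -1.6656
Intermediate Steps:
t(Z, Y) = Z**2
T(z) = -11 + z**2 (T(z) = z**2 - 1*11 = z**2 - 11 = -11 + z**2)
(-32544 + T(36))/(9114 + 9653) = (-32544 + (-11 + 36**2))/(9114 + 9653) = (-32544 + (-11 + 1296))/18767 = (-32544 + 1285)*(1/18767) = -31259*1/18767 = -31259/18767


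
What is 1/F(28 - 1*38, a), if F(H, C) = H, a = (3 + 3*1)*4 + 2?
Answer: -⅒ ≈ -0.10000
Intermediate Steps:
a = 26 (a = (3 + 3)*4 + 2 = 6*4 + 2 = 24 + 2 = 26)
1/F(28 - 1*38, a) = 1/(28 - 1*38) = 1/(28 - 38) = 1/(-10) = -⅒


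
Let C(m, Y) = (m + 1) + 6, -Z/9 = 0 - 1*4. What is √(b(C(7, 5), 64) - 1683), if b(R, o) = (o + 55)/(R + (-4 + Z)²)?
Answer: I*√1813214730/1038 ≈ 41.023*I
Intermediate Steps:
Z = 36 (Z = -9*(0 - 1*4) = -9*(0 - 4) = -9*(-4) = 36)
C(m, Y) = 7 + m (C(m, Y) = (1 + m) + 6 = 7 + m)
b(R, o) = (55 + o)/(1024 + R) (b(R, o) = (o + 55)/(R + (-4 + 36)²) = (55 + o)/(R + 32²) = (55 + o)/(R + 1024) = (55 + o)/(1024 + R))
√(b(C(7, 5), 64) - 1683) = √((55 + 64)/(1024 + (7 + 7)) - 1683) = √(119/(1024 + 14) - 1683) = √(119/1038 - 1683) = √(-1746835/1038) = I*√1813214730/1038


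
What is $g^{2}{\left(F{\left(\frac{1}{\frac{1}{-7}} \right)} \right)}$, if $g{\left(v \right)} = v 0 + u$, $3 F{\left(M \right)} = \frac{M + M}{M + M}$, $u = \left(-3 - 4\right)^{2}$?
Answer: $2401$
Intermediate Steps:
$u = 49$ ($u = \left(-7\right)^{2} = 49$)
$F{\left(M \right)} = \frac{1}{3}$ ($F{\left(M \right)} = \frac{\left(M + M\right) \frac{1}{M + M}}{3} = \frac{2 M \frac{1}{2 M}}{3} = \frac{1}{3} \cdot 1 = \frac{1}{3}$)
$g{\left(v \right)} = 49$ ($g{\left(v \right)} = v 0 + 49 = 0 + 49 = 49$)
$g^{2}{\left(F{\left(\frac{1}{\frac{1}{-7}} \right)} \right)} = 49^{2} = 2401$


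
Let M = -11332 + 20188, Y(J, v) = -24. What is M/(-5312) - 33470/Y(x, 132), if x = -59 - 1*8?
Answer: 2774689/1992 ≈ 1392.9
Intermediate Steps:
x = -67 (x = -59 - 8 = -67)
M = 8856
M/(-5312) - 33470/Y(x, 132) = 8856/(-5312) - 33470/(-24) = 8856*(-1/5312) - 33470*(-1/24) = -1107/664 + 16735/12 = 2774689/1992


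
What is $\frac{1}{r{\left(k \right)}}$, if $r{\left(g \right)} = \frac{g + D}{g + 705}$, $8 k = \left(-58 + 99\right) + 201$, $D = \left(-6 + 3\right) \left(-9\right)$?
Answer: $\frac{2941}{229} \approx 12.843$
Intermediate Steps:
$D = 27$ ($D = \left(-3\right) \left(-9\right) = 27$)
$k = \frac{121}{4}$ ($k = \frac{\left(-58 + 99\right) + 201}{8} = \frac{41 + 201}{8} = \frac{1}{8} \cdot 242 = \frac{121}{4} \approx 30.25$)
$r{\left(g \right)} = \frac{27 + g}{705 + g}$ ($r{\left(g \right)} = \frac{g + 27}{g + 705} = \frac{27 + g}{705 + g}$)
$\frac{1}{r{\left(k \right)}} = \frac{1}{\frac{1}{705 + \frac{121}{4}} \left(27 + \frac{121}{4}\right)} = \frac{1}{\frac{1}{\frac{2941}{4}} \cdot \frac{229}{4}} = \frac{1}{\frac{4}{2941} \cdot \frac{229}{4}} = \frac{1}{\frac{229}{2941}} = \frac{2941}{229}$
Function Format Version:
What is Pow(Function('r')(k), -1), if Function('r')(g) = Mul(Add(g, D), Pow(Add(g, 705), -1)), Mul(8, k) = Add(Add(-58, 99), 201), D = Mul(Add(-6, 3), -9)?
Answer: Rational(2941, 229) ≈ 12.843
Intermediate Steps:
D = 27 (D = Mul(-3, -9) = 27)
k = Rational(121, 4) (k = Mul(Rational(1, 8), Add(Add(-58, 99), 201)) = Mul(Rational(1, 8), Add(41, 201)) = Mul(Rational(1, 8), 242) = Rational(121, 4) ≈ 30.250)
Function('r')(g) = Mul(Pow(Add(705, g), -1), Add(27, g)) (Function('r')(g) = Mul(Add(g, 27), Pow(Add(g, 705), -1)) = Mul(Add(27, g), Pow(Add(705, g), -1)) = Mul(Pow(Add(705, g), -1), Add(27, g)))
Pow(Function('r')(k), -1) = Pow(Mul(Pow(Add(705, Rational(121, 4)), -1), Add(27, Rational(121, 4))), -1) = Pow(Mul(Pow(Rational(2941, 4), -1), Rational(229, 4)), -1) = Pow(Mul(Rational(4, 2941), Rational(229, 4)), -1) = Pow(Rational(229, 2941), -1) = Rational(2941, 229)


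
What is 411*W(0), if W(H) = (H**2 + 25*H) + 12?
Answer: 4932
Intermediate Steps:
W(H) = 12 + H**2 + 25*H
411*W(0) = 411*(12 + 0**2 + 25*0) = 411*(12 + 0 + 0) = 411*12 = 4932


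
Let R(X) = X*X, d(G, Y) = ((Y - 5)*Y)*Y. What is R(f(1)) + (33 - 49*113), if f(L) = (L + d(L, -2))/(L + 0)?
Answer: -4775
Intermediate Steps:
d(G, Y) = Y²*(-5 + Y) (d(G, Y) = ((-5 + Y)*Y)*Y = (Y*(-5 + Y))*Y = Y²*(-5 + Y))
f(L) = (-28 + L)/L (f(L) = (L + (-2)²*(-5 - 2))/(L + 0) = (L + 4*(-7))/L = (L - 28)/L = (-28 + L)/L)
R(X) = X²
R(f(1)) + (33 - 49*113) = ((-28 + 1)/1)² + (33 - 49*113) = (1*(-27))² + (33 - 5537) = (-27)² - 5504 = 729 - 5504 = -4775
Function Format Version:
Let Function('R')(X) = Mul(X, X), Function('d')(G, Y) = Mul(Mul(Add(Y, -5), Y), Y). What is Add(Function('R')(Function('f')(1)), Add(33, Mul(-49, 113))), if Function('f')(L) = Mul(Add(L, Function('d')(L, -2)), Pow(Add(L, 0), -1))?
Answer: -4775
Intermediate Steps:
Function('d')(G, Y) = Mul(Pow(Y, 2), Add(-5, Y)) (Function('d')(G, Y) = Mul(Mul(Add(-5, Y), Y), Y) = Mul(Mul(Y, Add(-5, Y)), Y) = Mul(Pow(Y, 2), Add(-5, Y)))
Function('f')(L) = Mul(Pow(L, -1), Add(-28, L)) (Function('f')(L) = Mul(Add(L, Mul(Pow(-2, 2), Add(-5, -2))), Pow(Add(L, 0), -1)) = Mul(Add(L, Mul(4, -7)), Pow(L, -1)) = Mul(Add(L, -28), Pow(L, -1)) = Mul(Add(-28, L), Pow(L, -1)) = Mul(Pow(L, -1), Add(-28, L)))
Function('R')(X) = Pow(X, 2)
Add(Function('R')(Function('f')(1)), Add(33, Mul(-49, 113))) = Add(Pow(Mul(Pow(1, -1), Add(-28, 1)), 2), Add(33, Mul(-49, 113))) = Add(Pow(Mul(1, -27), 2), Add(33, -5537)) = Add(Pow(-27, 2), -5504) = Add(729, -5504) = -4775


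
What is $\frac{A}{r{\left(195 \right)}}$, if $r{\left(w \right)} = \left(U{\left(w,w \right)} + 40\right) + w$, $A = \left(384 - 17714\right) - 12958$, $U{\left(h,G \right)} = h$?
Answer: $- \frac{15144}{215} \approx -70.437$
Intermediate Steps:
$A = -30288$ ($A = -17330 - 12958 = -30288$)
$r{\left(w \right)} = 40 + 2 w$ ($r{\left(w \right)} = \left(w + 40\right) + w = \left(40 + w\right) + w = 40 + 2 w$)
$\frac{A}{r{\left(195 \right)}} = - \frac{30288}{40 + 2 \cdot 195} = - \frac{30288}{40 + 390} = - \frac{30288}{430} = \left(-30288\right) \frac{1}{430} = - \frac{15144}{215}$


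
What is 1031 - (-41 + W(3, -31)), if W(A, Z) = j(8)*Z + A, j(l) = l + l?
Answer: 1565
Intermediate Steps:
j(l) = 2*l
W(A, Z) = A + 16*Z (W(A, Z) = (2*8)*Z + A = 16*Z + A = A + 16*Z)
1031 - (-41 + W(3, -31)) = 1031 - (-41 + (3 + 16*(-31))) = 1031 - (-41 + (3 - 496)) = 1031 - (-41 - 493) = 1031 - 1*(-534) = 1031 + 534 = 1565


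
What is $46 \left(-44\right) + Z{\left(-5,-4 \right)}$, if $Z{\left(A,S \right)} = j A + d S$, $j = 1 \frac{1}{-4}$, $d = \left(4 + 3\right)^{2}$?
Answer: $- \frac{8875}{4} \approx -2218.8$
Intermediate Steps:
$d = 49$ ($d = 7^{2} = 49$)
$j = - \frac{1}{4}$ ($j = 1 \left(- \frac{1}{4}\right) = - \frac{1}{4} \approx -0.25$)
$Z{\left(A,S \right)} = 49 S - \frac{A}{4}$ ($Z{\left(A,S \right)} = - \frac{A}{4} + 49 S = 49 S - \frac{A}{4}$)
$46 \left(-44\right) + Z{\left(-5,-4 \right)} = 46 \left(-44\right) + \left(49 \left(-4\right) - - \frac{5}{4}\right) = -2024 + \left(-196 + \frac{5}{4}\right) = -2024 - \frac{779}{4} = - \frac{8875}{4}$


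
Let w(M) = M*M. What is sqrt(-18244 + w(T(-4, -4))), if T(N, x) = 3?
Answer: I*sqrt(18235) ≈ 135.04*I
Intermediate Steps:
w(M) = M**2
sqrt(-18244 + w(T(-4, -4))) = sqrt(-18244 + 3**2) = sqrt(-18244 + 9) = sqrt(-18235) = I*sqrt(18235)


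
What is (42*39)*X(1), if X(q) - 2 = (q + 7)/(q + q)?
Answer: 9828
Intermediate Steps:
X(q) = 2 + (7 + q)/(2*q) (X(q) = 2 + (q + 7)/(q + q) = 2 + (7 + q)/((2*q)) = 2 + (7 + q)*(1/(2*q)) = 2 + (7 + q)/(2*q))
(42*39)*X(1) = (42*39)*((½)*(7 + 5*1)/1) = 1638*((½)*1*(7 + 5)) = 1638*((½)*1*12) = 1638*6 = 9828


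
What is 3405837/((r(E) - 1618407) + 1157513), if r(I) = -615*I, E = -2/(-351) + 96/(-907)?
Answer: -361424016603/48903074576 ≈ -7.3906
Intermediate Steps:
E = -31882/318357 (E = -2*(-1/351) + 96*(-1/907) = 2/351 - 96/907 = -31882/318357 ≈ -0.10015)
3405837/((r(E) - 1618407) + 1157513) = 3405837/((-615*(-31882/318357) - 1618407) + 1157513) = 3405837/((6535810/106119 - 1618407) + 1157513) = 3405837/(-171737196623/106119 + 1157513) = 3405837/(-48903074576/106119) = 3405837*(-106119/48903074576) = -361424016603/48903074576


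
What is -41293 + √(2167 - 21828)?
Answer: -41293 + I*√19661 ≈ -41293.0 + 140.22*I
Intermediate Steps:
-41293 + √(2167 - 21828) = -41293 + √(-19661) = -41293 + I*√19661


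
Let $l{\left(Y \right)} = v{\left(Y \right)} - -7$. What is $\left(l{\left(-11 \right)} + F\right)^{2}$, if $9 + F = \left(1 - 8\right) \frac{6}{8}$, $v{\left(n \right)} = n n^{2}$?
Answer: $\frac{28654609}{16} \approx 1.7909 \cdot 10^{6}$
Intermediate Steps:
$v{\left(n \right)} = n^{3}$
$l{\left(Y \right)} = 7 + Y^{3}$ ($l{\left(Y \right)} = Y^{3} - -7 = Y^{3} + 7 = 7 + Y^{3}$)
$F = - \frac{57}{4}$ ($F = -9 + \left(1 - 8\right) \frac{6}{8} = -9 - 7 \cdot 6 \cdot \frac{1}{8} = -9 - \frac{21}{4} = - \frac{57}{4} \approx -14.25$)
$\left(l{\left(-11 \right)} + F\right)^{2} = \left(\left(7 + \left(-11\right)^{3}\right) - \frac{57}{4}\right)^{2} = \left(\left(7 - 1331\right) - \frac{57}{4}\right)^{2} = \left(-1324 - \frac{57}{4}\right)^{2} = \left(- \frac{5353}{4}\right)^{2} = \frac{28654609}{16}$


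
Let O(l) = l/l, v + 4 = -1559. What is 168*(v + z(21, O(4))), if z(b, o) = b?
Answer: -259056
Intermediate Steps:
v = -1563 (v = -4 - 1559 = -1563)
O(l) = 1
168*(v + z(21, O(4))) = 168*(-1563 + 21) = 168*(-1542) = -259056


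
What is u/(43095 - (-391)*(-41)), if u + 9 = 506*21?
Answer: 10617/27064 ≈ 0.39229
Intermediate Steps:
u = 10617 (u = -9 + 506*21 = -9 + 10626 = 10617)
u/(43095 - (-391)*(-41)) = 10617/(43095 - (-391)*(-41)) = 10617/(43095 - 1*16031) = 10617/(43095 - 16031) = 10617/27064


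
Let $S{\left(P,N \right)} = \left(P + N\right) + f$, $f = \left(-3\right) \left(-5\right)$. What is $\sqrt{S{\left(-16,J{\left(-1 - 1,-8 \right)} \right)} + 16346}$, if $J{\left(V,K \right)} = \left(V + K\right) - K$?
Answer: $\sqrt{16343} \approx 127.84$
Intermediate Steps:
$f = 15$
$J{\left(V,K \right)} = V$ ($J{\left(V,K \right)} = \left(K + V\right) - K = V$)
$S{\left(P,N \right)} = 15 + N + P$ ($S{\left(P,N \right)} = \left(P + N\right) + 15 = \left(N + P\right) + 15 = 15 + N + P$)
$\sqrt{S{\left(-16,J{\left(-1 - 1,-8 \right)} \right)} + 16346} = \sqrt{\left(15 - 2 - 16\right) + 16346} = \sqrt{-3 + 16346} = \sqrt{16343}$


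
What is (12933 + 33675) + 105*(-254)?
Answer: 19938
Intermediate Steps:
(12933 + 33675) + 105*(-254) = 46608 - 26670 = 19938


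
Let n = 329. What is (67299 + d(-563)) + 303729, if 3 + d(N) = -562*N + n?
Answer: 687760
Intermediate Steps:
d(N) = 326 - 562*N (d(N) = -3 + (-562*N + 329) = -3 + (329 - 562*N) = 326 - 562*N)
(67299 + d(-563)) + 303729 = (67299 + (326 - 562*(-563))) + 303729 = (67299 + (326 + 316406)) + 303729 = (67299 + 316732) + 303729 = 384031 + 303729 = 687760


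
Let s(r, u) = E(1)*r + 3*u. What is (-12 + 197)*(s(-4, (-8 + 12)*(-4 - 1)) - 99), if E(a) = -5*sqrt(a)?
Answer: -25715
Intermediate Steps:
s(r, u) = -5*r + 3*u (s(r, u) = (-5*sqrt(1))*r + 3*u = (-5*1)*r + 3*u = -5*r + 3*u)
(-12 + 197)*(s(-4, (-8 + 12)*(-4 - 1)) - 99) = (-12 + 197)*((-5*(-4) + 3*((-8 + 12)*(-4 - 1))) - 99) = 185*((20 + 3*(4*(-5))) - 99) = 185*((20 + 3*(-20)) - 99) = 185*((20 - 60) - 99) = 185*(-40 - 99) = 185*(-139) = -25715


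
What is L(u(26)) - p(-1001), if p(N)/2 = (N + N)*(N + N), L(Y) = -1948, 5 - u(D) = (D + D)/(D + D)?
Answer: -8017956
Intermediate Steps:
u(D) = 4 (u(D) = 5 - (D + D)/(D + D) = 5 - 2*D/(2*D) = 5 - 2*D*1/(2*D) = 5 - 1*1 = 5 - 1 = 4)
p(N) = 8*N**2 (p(N) = 2*((N + N)*(N + N)) = 2*((2*N)*(2*N)) = 2*(4*N**2) = 8*N**2)
L(u(26)) - p(-1001) = -1948 - 8*(-1001)**2 = -1948 - 8*1002001 = -1948 - 1*8016008 = -1948 - 8016008 = -8017956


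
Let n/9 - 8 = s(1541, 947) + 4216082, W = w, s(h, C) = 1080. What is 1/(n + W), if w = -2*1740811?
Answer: 1/34472908 ≈ 2.9008e-8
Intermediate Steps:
w = -3481622
W = -3481622
n = 37954530 (n = 72 + 9*(1080 + 4216082) = 72 + 9*4217162 = 72 + 37954458 = 37954530)
1/(n + W) = 1/(37954530 - 3481622) = 1/34472908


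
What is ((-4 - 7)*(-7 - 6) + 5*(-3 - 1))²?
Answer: 15129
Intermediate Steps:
((-4 - 7)*(-7 - 6) + 5*(-3 - 1))² = (-11*(-13) + 5*(-4))² = (143 - 20)² = 123² = 15129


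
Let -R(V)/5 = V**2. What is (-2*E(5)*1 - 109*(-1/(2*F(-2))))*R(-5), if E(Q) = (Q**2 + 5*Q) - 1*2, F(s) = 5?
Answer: 21275/2 ≈ 10638.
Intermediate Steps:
E(Q) = -2 + Q**2 + 5*Q (E(Q) = (Q**2 + 5*Q) - 2 = -2 + Q**2 + 5*Q)
R(V) = -5*V**2
(-2*E(5)*1 - 109*(-1/(2*F(-2))))*R(-5) = (-2*(-2 + 5**2 + 5*5)*1 - 109/((-2*5)))*(-5*(-5)**2) = (-2*(-2 + 25 + 25)*1 - 109/(-10))*(-5*25) = (-2*48*1 - 109*(-1/10))*(-125) = (-96*1 + 109/10)*(-125) = (-96 + 109/10)*(-125) = -851/10*(-125) = 21275/2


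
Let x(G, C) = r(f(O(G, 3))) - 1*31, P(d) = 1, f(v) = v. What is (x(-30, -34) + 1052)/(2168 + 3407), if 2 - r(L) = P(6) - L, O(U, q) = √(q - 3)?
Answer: 1022/5575 ≈ 0.18332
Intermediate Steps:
O(U, q) = √(-3 + q)
r(L) = 1 + L (r(L) = 2 - (1 - L) = 2 + (-1 + L) = 1 + L)
x(G, C) = -30 (x(G, C) = (1 + √(-3 + 3)) - 1*31 = (1 + √0) - 31 = (1 + 0) - 31 = 1 - 31 = -30)
(x(-30, -34) + 1052)/(2168 + 3407) = (-30 + 1052)/(2168 + 3407) = 1022/5575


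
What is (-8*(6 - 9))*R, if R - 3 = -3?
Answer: 0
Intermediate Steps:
R = 0 (R = 3 - 3 = 0)
(-8*(6 - 9))*R = -8*(6 - 9)*0 = -8*(-3)*0 = 24*0 = 0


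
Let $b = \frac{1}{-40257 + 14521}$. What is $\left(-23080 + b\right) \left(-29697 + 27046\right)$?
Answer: $\frac{1574659221531}{25736} \approx 6.1185 \cdot 10^{7}$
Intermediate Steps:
$b = - \frac{1}{25736}$ ($b = \frac{1}{-25736} = - \frac{1}{25736} \approx -3.8856 \cdot 10^{-5}$)
$\left(-23080 + b\right) \left(-29697 + 27046\right) = \left(-23080 - \frac{1}{25736}\right) \left(-29697 + 27046\right) = \left(- \frac{593986881}{25736}\right) \left(-2651\right) = \frac{1574659221531}{25736}$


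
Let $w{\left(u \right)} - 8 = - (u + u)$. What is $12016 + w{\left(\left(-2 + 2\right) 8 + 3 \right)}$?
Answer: $12018$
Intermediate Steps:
$w{\left(u \right)} = 8 - 2 u$ ($w{\left(u \right)} = 8 - \left(u + u\right) = 8 - 2 u$)
$12016 + w{\left(\left(-2 + 2\right) 8 + 3 \right)} = 12016 + \left(8 - 2 \left(\left(-2 + 2\right) 8 + 3\right)\right) = 12016 + \left(8 - 2 \left(0 \cdot 8 + 3\right)\right) = 12016 + \left(8 - 2 \left(0 + 3\right)\right) = 12016 + \left(8 - 6\right) = 12016 + 2 = 12018$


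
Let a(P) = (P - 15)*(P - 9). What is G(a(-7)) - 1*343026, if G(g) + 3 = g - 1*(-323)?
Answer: -342354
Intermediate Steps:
a(P) = (-15 + P)*(-9 + P)
G(g) = 320 + g (G(g) = -3 + (g - 1*(-323)) = -3 + (g + 323) = -3 + (323 + g) = 320 + g)
G(a(-7)) - 1*343026 = (320 + (135 + (-7)**2 - 24*(-7))) - 1*343026 = (320 + (135 + 49 + 168)) - 343026 = (320 + 352) - 343026 = 672 - 343026 = -342354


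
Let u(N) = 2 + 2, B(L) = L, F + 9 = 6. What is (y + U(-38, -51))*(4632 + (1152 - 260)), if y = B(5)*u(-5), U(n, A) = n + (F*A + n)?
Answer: 535828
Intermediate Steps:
F = -3 (F = -9 + 6 = -3)
u(N) = 4
U(n, A) = -3*A + 2*n (U(n, A) = n + (-3*A + n) = n + (n - 3*A) = -3*A + 2*n)
y = 20 (y = 5*4 = 20)
(y + U(-38, -51))*(4632 + (1152 - 260)) = (20 + (-3*(-51) + 2*(-38)))*(4632 + (1152 - 260)) = (20 + (153 - 76))*(4632 + 892) = (20 + 77)*5524 = 97*5524 = 535828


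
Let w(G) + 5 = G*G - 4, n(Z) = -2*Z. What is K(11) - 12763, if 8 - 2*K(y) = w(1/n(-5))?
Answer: -2550901/200 ≈ -12755.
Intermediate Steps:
w(G) = -9 + G² (w(G) = -5 + (G*G - 4) = -5 + (G² - 4) = -5 + (-4 + G²) = -9 + G²)
K(y) = 1699/200 (K(y) = 4 - (-9 + (1/(-2*(-5)))²)/2 = 4 - (-9 + (1/10)²)/2 = 4 - (-9 + (⅒)²)/2 = 4 - (-9 + 1/100)/2 = 4 - ½*(-899/100) = 4 + 899/200 = 1699/200)
K(11) - 12763 = 1699/200 - 12763 = -2550901/200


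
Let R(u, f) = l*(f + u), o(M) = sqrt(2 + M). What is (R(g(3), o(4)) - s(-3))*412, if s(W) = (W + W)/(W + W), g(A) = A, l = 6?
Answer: 7004 + 2472*sqrt(6) ≈ 13059.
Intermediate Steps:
R(u, f) = 6*f + 6*u (R(u, f) = 6*(f + u) = 6*f + 6*u)
s(W) = 1 (s(W) = (2*W)/((2*W)) = (2*W)*(1/(2*W)) = 1)
(R(g(3), o(4)) - s(-3))*412 = ((6*sqrt(2 + 4) + 6*3) - 1*1)*412 = ((6*sqrt(6) + 18) - 1)*412 = ((18 + 6*sqrt(6)) - 1)*412 = (17 + 6*sqrt(6))*412 = 7004 + 2472*sqrt(6)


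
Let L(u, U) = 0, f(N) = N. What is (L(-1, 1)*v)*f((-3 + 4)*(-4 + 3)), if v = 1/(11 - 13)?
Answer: 0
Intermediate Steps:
v = -½ (v = 1/(-2) = -½ ≈ -0.50000)
(L(-1, 1)*v)*f((-3 + 4)*(-4 + 3)) = (0*(-½))*((-3 + 4)*(-4 + 3)) = 0*(1*(-1)) = 0*(-1) = 0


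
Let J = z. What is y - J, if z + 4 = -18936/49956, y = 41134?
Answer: 171259072/4163 ≈ 41138.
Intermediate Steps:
z = -18230/4163 (z = -4 - 18936/49956 = -4 - 18936*1/49956 = -4 - 1578/4163 = -18230/4163 ≈ -4.3791)
J = -18230/4163 ≈ -4.3791
y - J = 41134 - 1*(-18230/4163) = 41134 + 18230/4163 = 171259072/4163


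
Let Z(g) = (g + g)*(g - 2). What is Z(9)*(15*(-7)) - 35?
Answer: -13265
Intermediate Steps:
Z(g) = 2*g*(-2 + g) (Z(g) = (2*g)*(-2 + g) = 2*g*(-2 + g))
Z(9)*(15*(-7)) - 35 = (2*9*(-2 + 9))*(15*(-7)) - 35 = (2*9*7)*(-105) - 35 = 126*(-105) - 35 = -13230 - 35 = -13265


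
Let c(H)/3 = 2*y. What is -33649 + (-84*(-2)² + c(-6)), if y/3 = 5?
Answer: -33895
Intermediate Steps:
y = 15 (y = 3*5 = 15)
c(H) = 90 (c(H) = 3*(2*15) = 3*30 = 90)
-33649 + (-84*(-2)² + c(-6)) = -33649 + (-84*(-2)² + 90) = -33649 + (-84*4 + 90) = -33649 + (-336 + 90) = -33649 - 246 = -33895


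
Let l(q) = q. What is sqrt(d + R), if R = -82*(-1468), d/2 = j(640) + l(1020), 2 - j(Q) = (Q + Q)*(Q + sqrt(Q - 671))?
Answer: 2*sqrt(-378995 - 640*I*sqrt(31)) ≈ 5.7881 - 1231.3*I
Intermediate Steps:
j(Q) = 2 - 2*Q*(Q + sqrt(-671 + Q)) (j(Q) = 2 - (Q + Q)*(Q + sqrt(Q - 671)) = 2 - 2*Q*(Q + sqrt(-671 + Q)))
d = -1636356 - 2560*I*sqrt(31) (d = 2*((2 - 2*640**2 - 2*640*sqrt(-671 + 640)) + 1020) = 2*((2 - 2*409600 - 2*640*sqrt(-31)) + 1020) = 2*((2 - 819200 - 2*640*I*sqrt(31)) + 1020) = 2*((2 - 819200 - 1280*I*sqrt(31)) + 1020) = 2*((-819198 - 1280*I*sqrt(31)) + 1020) = 2*(-818178 - 1280*I*sqrt(31)) = -1636356 - 2560*I*sqrt(31) ≈ -1.6364e+6 - 14253.0*I)
R = 120376
sqrt(d + R) = sqrt((-1636356 - 2560*I*sqrt(31)) + 120376) = sqrt(-1515980 - 2560*I*sqrt(31))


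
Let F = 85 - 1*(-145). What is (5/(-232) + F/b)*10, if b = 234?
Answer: 130475/13572 ≈ 9.6135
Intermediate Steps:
F = 230 (F = 85 + 145 = 230)
(5/(-232) + F/b)*10 = (5/(-232) + 230/234)*10 = (5*(-1/232) + 230*(1/234))*10 = (-5/232 + 115/117)*10 = (26095/27144)*10 = 130475/13572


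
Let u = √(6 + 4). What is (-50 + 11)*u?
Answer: -39*√10 ≈ -123.33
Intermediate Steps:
u = √10 ≈ 3.1623
(-50 + 11)*u = (-50 + 11)*√10 = -39*√10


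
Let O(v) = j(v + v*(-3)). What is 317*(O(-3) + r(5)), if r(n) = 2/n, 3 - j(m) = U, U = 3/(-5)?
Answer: 1268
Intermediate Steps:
U = -⅗ (U = 3*(-⅕) = -⅗ ≈ -0.60000)
j(m) = 18/5 (j(m) = 3 - 1*(-⅗) = 3 + ⅗ = 18/5)
O(v) = 18/5
317*(O(-3) + r(5)) = 317*(18/5 + 2/5) = 317*(18/5 + 2*(⅕)) = 317*(18/5 + ⅖) = 317*4 = 1268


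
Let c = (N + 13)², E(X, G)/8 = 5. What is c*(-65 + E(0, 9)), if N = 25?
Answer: -36100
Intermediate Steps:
E(X, G) = 40 (E(X, G) = 8*5 = 40)
c = 1444 (c = (25 + 13)² = 38² = 1444)
c*(-65 + E(0, 9)) = 1444*(-65 + 40) = 1444*(-25) = -36100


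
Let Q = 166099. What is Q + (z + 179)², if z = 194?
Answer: 305228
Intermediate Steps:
Q + (z + 179)² = 166099 + (194 + 179)² = 166099 + 373² = 166099 + 139129 = 305228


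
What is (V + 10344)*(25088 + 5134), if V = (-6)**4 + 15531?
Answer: 821161962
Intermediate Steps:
V = 16827 (V = 1296 + 15531 = 16827)
(V + 10344)*(25088 + 5134) = (16827 + 10344)*(25088 + 5134) = 27171*30222 = 821161962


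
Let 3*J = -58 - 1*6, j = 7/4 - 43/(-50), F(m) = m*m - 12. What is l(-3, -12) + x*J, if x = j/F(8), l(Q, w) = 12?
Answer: 3552/325 ≈ 10.929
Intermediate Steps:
F(m) = -12 + m² (F(m) = m² - 12 = -12 + m²)
j = 261/100 (j = 7*(¼) - 43*(-1/50) = 7/4 + 43/50 = 261/100 ≈ 2.6100)
x = 261/5200 (x = 261/(100*(-12 + 8²)) = 261/(100*(-12 + 64)) = (261/100)/52 = (261/100)*(1/52) = 261/5200 ≈ 0.050192)
J = -64/3 (J = (-58 - 1*6)/3 = (-58 - 6)/3 = (⅓)*(-64) = -64/3 ≈ -21.333)
l(-3, -12) + x*J = 12 + (261/5200)*(-64/3) = 12 - 348/325 = 3552/325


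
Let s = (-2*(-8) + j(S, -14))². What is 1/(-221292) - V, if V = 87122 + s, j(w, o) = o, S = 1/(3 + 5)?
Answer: -19280286793/221292 ≈ -87126.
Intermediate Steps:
S = ⅛ (S = 1/8 = ⅛ ≈ 0.12500)
s = 4 (s = (-2*(-8) - 14)² = (16 - 14)² = 2² = 4)
V = 87126 (V = 87122 + 4 = 87126)
1/(-221292) - V = 1/(-221292) - 1*87126 = -1/221292 - 87126 = -19280286793/221292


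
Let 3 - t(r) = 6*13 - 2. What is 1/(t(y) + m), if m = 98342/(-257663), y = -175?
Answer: -257663/18907741 ≈ -0.013627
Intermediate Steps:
t(r) = -73 (t(r) = 3 - (6*13 - 2) = 3 - (78 - 2) = 3 - 1*76 = 3 - 76 = -73)
m = -98342/257663 (m = 98342*(-1/257663) = -98342/257663 ≈ -0.38167)
1/(t(y) + m) = 1/(-73 - 98342/257663) = 1/(-18907741/257663) = -257663/18907741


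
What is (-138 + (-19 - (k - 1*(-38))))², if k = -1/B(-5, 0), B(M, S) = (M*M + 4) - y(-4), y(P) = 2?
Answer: 27709696/729 ≈ 38011.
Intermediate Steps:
B(M, S) = 2 + M² (B(M, S) = (M*M + 4) - 1*2 = (M² + 4) - 2 = (4 + M²) - 2 = 2 + M²)
k = -1/27 (k = -1/(2 + (-5)²) = -1/(2 + 25) = -1/27 ≈ -0.037037)
(-138 + (-19 - (k - 1*(-38))))² = (-138 + (-19 - (-1/27 - 1*(-38))))² = (-138 + (-19 - (-1/27 + 38)))² = (-138 + (-19 - 1*1025/27))² = (-138 + (-19 - 1025/27))² = (-138 - 1538/27)² = (-5264/27)² = 27709696/729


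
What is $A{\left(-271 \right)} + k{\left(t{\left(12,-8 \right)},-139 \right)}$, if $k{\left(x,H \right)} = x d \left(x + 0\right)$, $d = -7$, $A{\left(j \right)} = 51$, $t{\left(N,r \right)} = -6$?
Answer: $-201$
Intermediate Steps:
$k{\left(x,H \right)} = - 7 x^{2}$ ($k{\left(x,H \right)} = x \left(-7\right) \left(x + 0\right) = - 7 x x = - 7 x^{2}$)
$A{\left(-271 \right)} + k{\left(t{\left(12,-8 \right)},-139 \right)} = 51 - 7 \left(-6\right)^{2} = 51 - 252 = -201$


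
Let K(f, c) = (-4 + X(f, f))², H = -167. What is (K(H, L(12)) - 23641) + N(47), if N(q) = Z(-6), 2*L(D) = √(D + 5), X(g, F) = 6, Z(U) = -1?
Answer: -23638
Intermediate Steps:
L(D) = √(5 + D)/2 (L(D) = √(D + 5)/2 = √(5 + D)/2)
N(q) = -1
K(f, c) = 4 (K(f, c) = (-4 + 6)² = 2² = 4)
(K(H, L(12)) - 23641) + N(47) = (4 - 23641) - 1 = -23637 - 1 = -23638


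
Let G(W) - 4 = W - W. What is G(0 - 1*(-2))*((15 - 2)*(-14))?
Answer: -728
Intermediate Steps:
G(W) = 4 (G(W) = 4 + (W - W) = 4 + 0 = 4)
G(0 - 1*(-2))*((15 - 2)*(-14)) = 4*((15 - 2)*(-14)) = 4*(13*(-14)) = 4*(-182) = -728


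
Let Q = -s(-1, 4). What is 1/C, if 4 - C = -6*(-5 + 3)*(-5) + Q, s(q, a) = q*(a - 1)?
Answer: 1/61 ≈ 0.016393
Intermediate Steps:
s(q, a) = q*(-1 + a)
Q = 3 (Q = -(-1)*(-1 + 4) = -(-1)*3 = -1*(-3) = 3)
C = 61 (C = 4 - (-6*(-5 + 3)*(-5) + 3) = 4 - (-(-12)*(-5) + 3) = 4 - (-6*10 + 3) = 4 - (-60 + 3) = 4 - 1*(-57) = 4 + 57 = 61)
1/C = 1/61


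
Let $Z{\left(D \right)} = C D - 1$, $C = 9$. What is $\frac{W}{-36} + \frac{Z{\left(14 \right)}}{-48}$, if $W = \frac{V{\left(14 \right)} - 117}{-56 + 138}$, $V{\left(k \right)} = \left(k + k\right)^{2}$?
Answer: $- \frac{16709}{5904} \approx -2.8301$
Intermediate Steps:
$V{\left(k \right)} = 4 k^{2}$ ($V{\left(k \right)} = \left(2 k\right)^{2} = 4 k^{2}$)
$Z{\left(D \right)} = -1 + 9 D$ ($Z{\left(D \right)} = 9 D - 1 = -1 + 9 D$)
$W = \frac{667}{82}$ ($W = \frac{4 \cdot 14^{2} - 117}{-56 + 138} = \frac{4 \cdot 196 - 117}{82} = \left(784 - 117\right) \frac{1}{82} = 667 \cdot \frac{1}{82} = \frac{667}{82} \approx 8.1341$)
$\frac{W}{-36} + \frac{Z{\left(14 \right)}}{-48} = \frac{667}{82 \left(-36\right)} + \frac{-1 + 9 \cdot 14}{-48} = \frac{667}{82} \left(- \frac{1}{36}\right) + \left(-1 + 126\right) \left(- \frac{1}{48}\right) = - \frac{667}{2952} + 125 \left(- \frac{1}{48}\right) = - \frac{667}{2952} - \frac{125}{48} = - \frac{16709}{5904}$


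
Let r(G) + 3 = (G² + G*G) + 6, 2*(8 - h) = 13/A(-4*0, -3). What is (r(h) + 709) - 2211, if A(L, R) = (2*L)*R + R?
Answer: -23261/18 ≈ -1292.3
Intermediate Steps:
A(L, R) = R + 2*L*R (A(L, R) = 2*L*R + R = R + 2*L*R)
h = 61/6 (h = 8 - 13/(2*((-3*(1 + 2*(-4*0))))) = 8 - 13/(2*((-3*(1 + 2*0)))) = 8 - 13/(2*((-3*(1 + 0)))) = 8 - 13/(2*((-3*1))) = 8 - 13/(2*(-3)) = 8 - 13*(-1)/(2*3) = 8 - ½*(-13/3) = 8 + 13/6 = 61/6 ≈ 10.167)
r(G) = 3 + 2*G² (r(G) = -3 + ((G² + G*G) + 6) = -3 + ((G² + G²) + 6) = -3 + (2*G² + 6) = -3 + (6 + 2*G²) = 3 + 2*G²)
(r(h) + 709) - 2211 = ((3 + 2*(61/6)²) + 709) - 2211 = ((3 + 2*(3721/36)) + 709) - 2211 = ((3 + 3721/18) + 709) - 2211 = (3775/18 + 709) - 2211 = 16537/18 - 2211 = -23261/18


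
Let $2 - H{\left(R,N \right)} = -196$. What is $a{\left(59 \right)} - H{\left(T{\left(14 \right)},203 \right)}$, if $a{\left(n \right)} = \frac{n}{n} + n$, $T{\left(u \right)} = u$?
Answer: $-138$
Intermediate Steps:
$H{\left(R,N \right)} = 198$ ($H{\left(R,N \right)} = 2 - -196 = 2 + 196 = 198$)
$a{\left(n \right)} = 1 + n$
$a{\left(59 \right)} - H{\left(T{\left(14 \right)},203 \right)} = \left(1 + 59\right) - 198 = 60 - 198 = -138$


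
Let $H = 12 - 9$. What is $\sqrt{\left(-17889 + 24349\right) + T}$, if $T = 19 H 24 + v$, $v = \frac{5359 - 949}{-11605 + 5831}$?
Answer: $\frac{\sqrt{65238205897}}{2887} \approx 88.472$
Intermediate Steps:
$H = 3$
$v = - \frac{2205}{2887}$ ($v = \frac{4410}{-5774} = 4410 \left(- \frac{1}{5774}\right) = - \frac{2205}{2887} \approx -0.76377$)
$T = \frac{3947211}{2887}$ ($T = 19 \cdot 3 \cdot 24 - \frac{2205}{2887} = 57 \cdot 24 - \frac{2205}{2887} = 1368 - \frac{2205}{2887} = \frac{3947211}{2887} \approx 1367.2$)
$\sqrt{\left(-17889 + 24349\right) + T} = \sqrt{\left(-17889 + 24349\right) + \frac{3947211}{2887}} = \sqrt{6460 + \frac{3947211}{2887}} = \sqrt{\frac{22597231}{2887}} = \frac{\sqrt{65238205897}}{2887}$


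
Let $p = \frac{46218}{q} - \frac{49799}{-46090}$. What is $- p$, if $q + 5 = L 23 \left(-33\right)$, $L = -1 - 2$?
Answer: $- \frac{560832737}{26179120} \approx -21.423$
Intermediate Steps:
$L = -3$ ($L = -1 - 2 = -3$)
$q = 2272$ ($q = -5 + \left(-3\right) 23 \left(-33\right) = -5 - -2277 = -5 + 2277 = 2272$)
$p = \frac{560832737}{26179120}$ ($p = \frac{46218}{2272} - \frac{49799}{-46090} = 46218 \cdot \frac{1}{2272} - - \frac{49799}{46090} = \frac{23109}{1136} + \frac{49799}{46090} = \frac{560832737}{26179120} \approx 21.423$)
$- p = \left(-1\right) \frac{560832737}{26179120} = - \frac{560832737}{26179120}$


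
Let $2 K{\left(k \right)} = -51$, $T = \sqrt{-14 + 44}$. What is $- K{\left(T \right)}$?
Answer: $\frac{51}{2} \approx 25.5$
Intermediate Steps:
$T = \sqrt{30} \approx 5.4772$
$K{\left(k \right)} = - \frac{51}{2}$ ($K{\left(k \right)} = \frac{1}{2} \left(-51\right) = - \frac{51}{2}$)
$- K{\left(T \right)} = \left(-1\right) \left(- \frac{51}{2}\right) = \frac{51}{2}$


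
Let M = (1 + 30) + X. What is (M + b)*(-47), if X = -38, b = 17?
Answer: -470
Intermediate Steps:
M = -7 (M = (1 + 30) - 38 = 31 - 38 = -7)
(M + b)*(-47) = (-7 + 17)*(-47) = 10*(-47) = -470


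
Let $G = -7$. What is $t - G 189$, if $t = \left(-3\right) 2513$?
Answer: $-6216$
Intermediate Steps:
$t = -7539$
$t - G 189 = -7539 - \left(-7\right) 189 = -7539 - -1323 = -7539 + 1323 = -6216$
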